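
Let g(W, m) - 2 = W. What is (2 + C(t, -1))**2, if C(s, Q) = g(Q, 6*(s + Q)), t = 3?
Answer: 9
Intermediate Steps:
g(W, m) = 2 + W
C(s, Q) = 2 + Q
(2 + C(t, -1))**2 = (2 + (2 - 1))**2 = (2 + 1)**2 = 3**2 = 9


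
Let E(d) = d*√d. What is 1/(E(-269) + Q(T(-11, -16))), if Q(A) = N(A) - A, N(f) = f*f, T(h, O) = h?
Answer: 132/19482533 + 269*I*√269/19482533 ≈ 6.7753e-6 + 0.00022646*I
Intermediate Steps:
N(f) = f²
E(d) = d^(3/2)
Q(A) = A² - A
1/(E(-269) + Q(T(-11, -16))) = 1/((-269)^(3/2) - 11*(-1 - 11)) = 1/(-269*I*√269 - 11*(-12)) = 1/(-269*I*√269 + 132) = 1/(132 - 269*I*√269)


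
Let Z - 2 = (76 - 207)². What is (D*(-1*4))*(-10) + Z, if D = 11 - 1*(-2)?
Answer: 17683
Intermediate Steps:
Z = 17163 (Z = 2 + (76 - 207)² = 2 + (-131)² = 2 + 17161 = 17163)
D = 13 (D = 11 + 2 = 13)
(D*(-1*4))*(-10) + Z = (13*(-1*4))*(-10) + 17163 = (13*(-4))*(-10) + 17163 = -52*(-10) + 17163 = 520 + 17163 = 17683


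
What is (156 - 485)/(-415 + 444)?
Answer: -329/29 ≈ -11.345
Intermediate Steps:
(156 - 485)/(-415 + 444) = -329/29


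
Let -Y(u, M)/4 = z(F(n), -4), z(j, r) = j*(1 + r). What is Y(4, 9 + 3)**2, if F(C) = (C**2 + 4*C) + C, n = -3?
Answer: 5184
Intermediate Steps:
F(C) = C**2 + 5*C
Y(u, M) = -72 (Y(u, M) = -4*(-3*(5 - 3))*(1 - 4) = -4*(-3*2)*(-3) = -(-24)*(-3) = -4*18 = -72)
Y(4, 9 + 3)**2 = (-72)**2 = 5184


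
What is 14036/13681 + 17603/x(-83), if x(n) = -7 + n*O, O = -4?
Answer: 245388343/4446325 ≈ 55.189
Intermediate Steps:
x(n) = -7 - 4*n (x(n) = -7 + n*(-4) = -7 - 4*n)
14036/13681 + 17603/x(-83) = 14036/13681 + 17603/(-7 - 4*(-83)) = 14036*(1/13681) + 17603/(-7 + 332) = 14036/13681 + 17603/325 = 245388343/4446325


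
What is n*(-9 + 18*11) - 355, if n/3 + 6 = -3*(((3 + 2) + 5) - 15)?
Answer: 4748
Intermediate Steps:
n = 27 (n = -18 + 3*(-3*(((3 + 2) + 5) - 15)) = -18 + 3*(-3*((5 + 5) - 15)) = -18 + 3*(-3*(10 - 15)) = -18 + 3*(-3*(-5)) = -18 + 3*15 = -18 + 45 = 27)
n*(-9 + 18*11) - 355 = 27*(-9 + 18*11) - 355 = 27*(-9 + 198) - 355 = 27*189 - 355 = 5103 - 355 = 4748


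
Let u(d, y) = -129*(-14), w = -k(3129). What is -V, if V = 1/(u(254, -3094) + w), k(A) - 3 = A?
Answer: 1/1326 ≈ 0.00075415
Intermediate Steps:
k(A) = 3 + A
w = -3132 (w = -(3 + 3129) = -1*3132 = -3132)
u(d, y) = 1806
V = -1/1326 (V = 1/(1806 - 3132) = 1/(-1326) = -1/1326 ≈ -0.00075415)
-V = -1*(-1/1326) = 1/1326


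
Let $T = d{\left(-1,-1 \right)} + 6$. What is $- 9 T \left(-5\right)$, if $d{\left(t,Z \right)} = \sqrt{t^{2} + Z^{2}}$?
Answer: $270 + 45 \sqrt{2} \approx 333.64$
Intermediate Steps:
$d{\left(t,Z \right)} = \sqrt{Z^{2} + t^{2}}$
$T = 6 + \sqrt{2}$ ($T = \sqrt{\left(-1\right)^{2} + \left(-1\right)^{2}} + 6 = \sqrt{1 + 1} + 6 = \sqrt{2} + 6 = 6 + \sqrt{2} \approx 7.4142$)
$- 9 T \left(-5\right) = - 9 \left(6 + \sqrt{2}\right) \left(-5\right) = \left(-54 - 9 \sqrt{2}\right) \left(-5\right) = 270 + 45 \sqrt{2}$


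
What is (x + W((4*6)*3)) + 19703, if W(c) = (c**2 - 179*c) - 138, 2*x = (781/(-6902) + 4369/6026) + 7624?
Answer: 325937775731/20795726 ≈ 15673.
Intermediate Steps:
x = 79279669645/20795726 (x = ((781/(-6902) + 4369/6026) + 7624)/2 = ((781*(-1/6902) + 4369*(1/6026)) + 7624)/2 = ((-781/6902 + 4369/6026) + 7624)/2 = (6362133/10397863 + 7624)/2 = (1/2)*(79279669645/10397863) = 79279669645/20795726 ≈ 3812.3)
W(c) = -138 + c**2 - 179*c
(x + W((4*6)*3)) + 19703 = (79279669645/20795726 + (-138 + ((4*6)*3)**2 - 179*4*6*3)) + 19703 = (79279669645/20795726 + (-138 + (24*3)**2 - 4296*3)) + 19703 = (79279669645/20795726 + (-138 + 72**2 - 179*72)) + 19703 = (79279669645/20795726 + (-138 + 5184 - 12888)) + 19703 = (79279669645/20795726 - 7842) + 19703 = -83800413647/20795726 + 19703 = 325937775731/20795726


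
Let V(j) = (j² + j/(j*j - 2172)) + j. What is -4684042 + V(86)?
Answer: -12215174677/2612 ≈ -4.6766e+6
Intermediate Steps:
V(j) = j + j² + j/(-2172 + j²) (V(j) = (j² + j/(j² - 2172)) + j = (j² + j/(-2172 + j²)) + j = j + j² + j/(-2172 + j²))
-4684042 + V(86) = -4684042 + 86*(-2171 + 86² + 86³ - 2172*86)/(-2172 + 86²) = -4684042 + 86*(-2171 + 7396 + 636056 - 186792)/(-2172 + 7396) = -4684042 + 86*454489/5224 = -4684042 + 86*(1/5224)*454489 = -4684042 + 19543027/2612 = -12215174677/2612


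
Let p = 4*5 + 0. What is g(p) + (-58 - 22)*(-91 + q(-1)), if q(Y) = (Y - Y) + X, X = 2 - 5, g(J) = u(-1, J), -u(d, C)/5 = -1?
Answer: 7525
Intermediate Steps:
u(d, C) = 5 (u(d, C) = -5*(-1) = 5)
p = 20 (p = 20 + 0 = 20)
g(J) = 5
X = -3
q(Y) = -3 (q(Y) = (Y - Y) - 3 = 0 - 3 = -3)
g(p) + (-58 - 22)*(-91 + q(-1)) = 5 + (-58 - 22)*(-91 - 3) = 5 - 80*(-94) = 5 + 7520 = 7525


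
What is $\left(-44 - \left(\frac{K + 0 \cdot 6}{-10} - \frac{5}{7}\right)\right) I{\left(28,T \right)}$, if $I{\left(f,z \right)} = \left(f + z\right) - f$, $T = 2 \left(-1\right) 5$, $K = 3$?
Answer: $\frac{3009}{7} \approx 429.86$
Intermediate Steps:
$T = -10$ ($T = \left(-2\right) 5 = -10$)
$I{\left(f,z \right)} = z$
$\left(-44 - \left(\frac{K + 0 \cdot 6}{-10} - \frac{5}{7}\right)\right) I{\left(28,T \right)} = \left(-44 - \left(\frac{3 + 0 \cdot 6}{-10} - \frac{5}{7}\right)\right) \left(-10\right) = \left(-44 - \left(\left(3 + 0\right) \left(- \frac{1}{10}\right) - \frac{5}{7}\right)\right) \left(-10\right) = \left(-44 - \left(3 \left(- \frac{1}{10}\right) - \frac{5}{7}\right)\right) \left(-10\right) = \left(-44 - \left(- \frac{3}{10} - \frac{5}{7}\right)\right) \left(-10\right) = \left(-44 - - \frac{71}{70}\right) \left(-10\right) = \left(-44 + \frac{71}{70}\right) \left(-10\right) = \left(- \frac{3009}{70}\right) \left(-10\right) = \frac{3009}{7}$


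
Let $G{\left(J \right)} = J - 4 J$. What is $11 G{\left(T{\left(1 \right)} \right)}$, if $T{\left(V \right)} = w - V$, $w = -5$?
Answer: $198$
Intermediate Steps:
$T{\left(V \right)} = -5 - V$
$G{\left(J \right)} = - 3 J$
$11 G{\left(T{\left(1 \right)} \right)} = 11 \left(- 3 \left(-5 - 1\right)\right) = 11 \left(\left(-3\right) \left(-6\right)\right) = 11 \cdot 18 = 198$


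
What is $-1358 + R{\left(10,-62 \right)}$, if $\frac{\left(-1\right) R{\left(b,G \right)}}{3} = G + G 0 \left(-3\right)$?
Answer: $-1172$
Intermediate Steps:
$R{\left(b,G \right)} = - 3 G$ ($R{\left(b,G \right)} = - 3 \left(G + G 0 \left(-3\right)\right) = - 3 \left(G + 0 \left(-3\right)\right) = - 3 \left(G + 0\right) = - 3 G$)
$-1358 + R{\left(10,-62 \right)} = -1358 - -186 = -1358 + 186 = -1172$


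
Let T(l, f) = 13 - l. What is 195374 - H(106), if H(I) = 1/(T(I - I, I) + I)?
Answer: 23249505/119 ≈ 1.9537e+5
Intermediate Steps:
H(I) = 1/(13 + I) (H(I) = 1/((13 - (I - I)) + I) = 1/((13 - 1*0) + I) = 1/((13 + 0) + I) = 1/(13 + I))
195374 - H(106) = 195374 - 1/(13 + 106) = 195374 - 1/119 = 23249505/119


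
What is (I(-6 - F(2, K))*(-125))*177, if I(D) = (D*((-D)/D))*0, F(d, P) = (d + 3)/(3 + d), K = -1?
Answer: 0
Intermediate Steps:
F(d, P) = 1 (F(d, P) = (3 + d)/(3 + d) = 1)
I(D) = 0 (I(D) = (D*(-1))*0 = -D*0 = 0)
(I(-6 - F(2, K))*(-125))*177 = (0*(-125))*177 = 0*177 = 0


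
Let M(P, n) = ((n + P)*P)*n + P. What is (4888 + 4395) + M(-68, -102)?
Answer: -1169905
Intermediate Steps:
M(P, n) = P + P*n*(P + n) (M(P, n) = ((P + n)*P)*n + P = (P*(P + n))*n + P = P*n*(P + n) + P = P + P*n*(P + n))
(4888 + 4395) + M(-68, -102) = (4888 + 4395) - 68*(1 + (-102)**2 - 68*(-102)) = 9283 - 68*(1 + 10404 + 6936) = 9283 - 68*17341 = 9283 - 1179188 = -1169905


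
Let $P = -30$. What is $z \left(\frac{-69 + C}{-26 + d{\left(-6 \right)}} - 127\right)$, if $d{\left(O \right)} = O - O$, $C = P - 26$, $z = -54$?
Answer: $\frac{85779}{13} \approx 6598.4$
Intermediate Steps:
$C = -56$ ($C = -30 - 26 = -56$)
$d{\left(O \right)} = 0$
$z \left(\frac{-69 + C}{-26 + d{\left(-6 \right)}} - 127\right) = - 54 \left(\frac{-69 - 56}{-26 + 0} - 127\right) = - 54 \left(- \frac{125}{-26} - 127\right) = - 54 \left(\left(-125\right) \left(- \frac{1}{26}\right) - 127\right) = - 54 \left(\frac{125}{26} - 127\right) = \left(-54\right) \left(- \frac{3177}{26}\right) = \frac{85779}{13}$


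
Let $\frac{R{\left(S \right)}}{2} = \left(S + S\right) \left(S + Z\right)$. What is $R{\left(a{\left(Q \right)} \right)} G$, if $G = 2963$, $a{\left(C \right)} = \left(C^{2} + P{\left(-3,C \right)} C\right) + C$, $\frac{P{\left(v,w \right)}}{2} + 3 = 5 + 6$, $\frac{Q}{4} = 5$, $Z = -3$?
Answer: $6463843760$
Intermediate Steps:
$Q = 20$ ($Q = 4 \cdot 5 = 20$)
$P{\left(v,w \right)} = 16$ ($P{\left(v,w \right)} = -6 + 2 \left(5 + 6\right) = -6 + 2 \cdot 11 = -6 + 22 = 16$)
$a{\left(C \right)} = C^{2} + 17 C$ ($a{\left(C \right)} = \left(C^{2} + 16 C\right) + C = C^{2} + 17 C$)
$R{\left(S \right)} = 4 S \left(-3 + S\right)$ ($R{\left(S \right)} = 2 \left(S + S\right) \left(S - 3\right) = 2 \cdot 2 S \left(-3 + S\right) = 4 S \left(-3 + S\right)$)
$R{\left(a{\left(Q \right)} \right)} G = 4 \cdot 20 \left(17 + 20\right) \left(-3 + 20 \left(17 + 20\right)\right) 2963 = 4 \cdot 20 \cdot 37 \left(-3 + 20 \cdot 37\right) 2963 = 4 \cdot 740 \left(-3 + 740\right) 2963 = 4 \cdot 740 \cdot 737 \cdot 2963 = 2181520 \cdot 2963 = 6463843760$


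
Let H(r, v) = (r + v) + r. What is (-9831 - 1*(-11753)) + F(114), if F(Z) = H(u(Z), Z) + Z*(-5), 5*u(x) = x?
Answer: 7558/5 ≈ 1511.6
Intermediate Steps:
u(x) = x/5
H(r, v) = v + 2*r
F(Z) = -18*Z/5 (F(Z) = (Z + 2*(Z/5)) + Z*(-5) = (Z + 2*Z/5) - 5*Z = 7*Z/5 - 5*Z = -18*Z/5)
(-9831 - 1*(-11753)) + F(114) = (-9831 - 1*(-11753)) - 18/5*114 = (-9831 + 11753) - 2052/5 = 1922 - 2052/5 = 7558/5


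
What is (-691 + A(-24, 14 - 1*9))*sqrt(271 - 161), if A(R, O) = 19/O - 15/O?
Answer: -3451*sqrt(110)/5 ≈ -7238.9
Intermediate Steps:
A(R, O) = 4/O
(-691 + A(-24, 14 - 1*9))*sqrt(271 - 161) = (-691 + 4/(14 - 1*9))*sqrt(271 - 161) = (-691 + 4/(14 - 9))*sqrt(110) = (-691 + 4/5)*sqrt(110) = -3451*sqrt(110)/5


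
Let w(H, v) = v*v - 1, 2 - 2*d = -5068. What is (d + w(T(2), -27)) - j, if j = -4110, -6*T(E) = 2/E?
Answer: 7373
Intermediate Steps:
d = 2535 (d = 1 - ½*(-5068) = 1 + 2534 = 2535)
T(E) = -1/(3*E)
w(H, v) = -1 + v² (w(H, v) = v² - 1 = -1 + v²)
(d + w(T(2), -27)) - j = (2535 + (-1 + (-27)²)) - 1*(-4110) = (2535 + (-1 + 729)) + 4110 = (2535 + 728) + 4110 = 3263 + 4110 = 7373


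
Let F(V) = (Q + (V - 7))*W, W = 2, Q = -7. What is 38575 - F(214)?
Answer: 38175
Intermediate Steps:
F(V) = -28 + 2*V (F(V) = (-7 + (V - 7))*2 = (-7 + (-7 + V))*2 = (-14 + V)*2 = -28 + 2*V)
38575 - F(214) = 38575 - (-28 + 2*214) = 38575 - (-28 + 428) = 38575 - 1*400 = 38575 - 400 = 38175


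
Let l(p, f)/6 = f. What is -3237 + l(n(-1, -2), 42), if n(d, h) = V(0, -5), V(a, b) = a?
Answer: -2985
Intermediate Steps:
n(d, h) = 0
l(p, f) = 6*f
-3237 + l(n(-1, -2), 42) = -3237 + 6*42 = -3237 + 252 = -2985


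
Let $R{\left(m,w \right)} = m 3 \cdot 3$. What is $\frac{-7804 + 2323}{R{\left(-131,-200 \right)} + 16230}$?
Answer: $- \frac{63}{173} \approx -0.36416$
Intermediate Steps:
$R{\left(m,w \right)} = 9 m$ ($R{\left(m,w \right)} = 3 m 3 = 9 m$)
$\frac{-7804 + 2323}{R{\left(-131,-200 \right)} + 16230} = \frac{-7804 + 2323}{9 \left(-131\right) + 16230} = - \frac{5481}{-1179 + 16230} = - \frac{5481}{15051} = \left(-5481\right) \frac{1}{15051} = - \frac{63}{173}$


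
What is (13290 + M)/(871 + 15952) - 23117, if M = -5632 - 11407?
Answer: -388901040/16823 ≈ -23117.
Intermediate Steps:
M = -17039
(13290 + M)/(871 + 15952) - 23117 = (13290 - 17039)/(871 + 15952) - 23117 = -3749/16823 - 23117 = -388901040/16823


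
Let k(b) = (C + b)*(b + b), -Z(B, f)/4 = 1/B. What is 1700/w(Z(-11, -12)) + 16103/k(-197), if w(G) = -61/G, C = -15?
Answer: -557185287/56047288 ≈ -9.9413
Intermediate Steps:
Z(B, f) = -4/B
k(b) = 2*b*(-15 + b) (k(b) = (-15 + b)*(b + b) = (-15 + b)*(2*b) = 2*b*(-15 + b))
1700/w(Z(-11, -12)) + 16103/k(-197) = 1700/((-61/((-4/(-11))))) + 16103/((2*(-197)*(-15 - 197))) = 1700/((-61/((-4*(-1/11))))) + 16103/((2*(-197)*(-212))) = 1700/((-61/4/11)) + 16103/83528 = 1700/((-61*11/4)) + 16103*(1/83528) = 1700/(-671/4) + 16103/83528 = 1700*(-4/671) + 16103/83528 = -6800/671 + 16103/83528 = -557185287/56047288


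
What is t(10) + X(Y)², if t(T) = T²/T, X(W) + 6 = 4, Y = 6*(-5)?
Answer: 14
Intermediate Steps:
Y = -30
X(W) = -2 (X(W) = -6 + 4 = -2)
t(T) = T
t(10) + X(Y)² = 10 + (-2)² = 10 + 4 = 14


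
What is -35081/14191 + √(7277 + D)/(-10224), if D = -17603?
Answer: -35081/14191 - I*√10326/10224 ≈ -2.4721 - 0.0099391*I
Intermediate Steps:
-35081/14191 + √(7277 + D)/(-10224) = -35081/14191 + √(7277 - 17603)/(-10224) = -35081*1/14191 + √(-10326)*(-1/10224) = -35081/14191 + (I*√10326)*(-1/10224) = -35081/14191 - I*√10326/10224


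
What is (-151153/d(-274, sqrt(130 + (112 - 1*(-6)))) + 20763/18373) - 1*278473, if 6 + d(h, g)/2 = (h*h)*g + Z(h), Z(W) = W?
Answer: -1787949806404325797407/6420576005880976 - 2836990657*sqrt(62)/349457138512 ≈ -2.7847e+5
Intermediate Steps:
d(h, g) = -12 + 2*h + 2*g*h**2 (d(h, g) = -12 + 2*((h*h)*g + h) = -12 + 2*(h**2*g + h) = -12 + 2*(g*h**2 + h) = -12 + 2*(h + g*h**2) = -12 + (2*h + 2*g*h**2) = -12 + 2*h + 2*g*h**2)
(-151153/d(-274, sqrt(130 + (112 - 1*(-6)))) + 20763/18373) - 1*278473 = (-151153/(-12 + 2*(-274) + 2*sqrt(130 + (112 - 1*(-6)))*(-274)**2) + 20763/18373) - 1*278473 = (-151153/(-12 - 548 + 2*sqrt(130 + (112 + 6))*75076) + 20763*(1/18373)) - 278473 = (-151153/(-12 - 548 + 2*sqrt(130 + 118)*75076) + 20763/18373) - 278473 = (-151153/(-12 - 548 + 2*sqrt(248)*75076) + 20763/18373) - 278473 = (-151153/(-12 - 548 + 2*(2*sqrt(62))*75076) + 20763/18373) - 278473 = (-151153/(-12 - 548 + 300304*sqrt(62)) + 20763/18373) - 278473 = (-151153/(-560 + 300304*sqrt(62)) + 20763/18373) - 278473 = (20763/18373 - 151153/(-560 + 300304*sqrt(62))) - 278473 = -5116363666/18373 - 151153/(-560 + 300304*sqrt(62))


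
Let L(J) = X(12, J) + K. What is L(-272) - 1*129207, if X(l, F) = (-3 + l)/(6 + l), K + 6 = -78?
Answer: -258581/2 ≈ -1.2929e+5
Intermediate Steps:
K = -84 (K = -6 - 78 = -84)
X(l, F) = (-3 + l)/(6 + l)
L(J) = -167/2 (L(J) = (-3 + 12)/(6 + 12) - 84 = 9/18 - 84 = (1/18)*9 - 84 = ½ - 84 = -167/2)
L(-272) - 1*129207 = -167/2 - 1*129207 = -167/2 - 129207 = -258581/2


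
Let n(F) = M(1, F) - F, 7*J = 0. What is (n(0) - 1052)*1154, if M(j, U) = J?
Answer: -1214008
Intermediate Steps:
J = 0 (J = (⅐)*0 = 0)
M(j, U) = 0
n(F) = -F (n(F) = 0 - F = -F)
(n(0) - 1052)*1154 = (-1*0 - 1052)*1154 = (0 - 1052)*1154 = -1052*1154 = -1214008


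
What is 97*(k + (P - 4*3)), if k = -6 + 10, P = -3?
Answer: -1067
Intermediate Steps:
k = 4
97*(k + (P - 4*3)) = 97*(4 + (-3 - 4*3)) = 97*(4 + (-3 - 12)) = 97*(4 - 15) = 97*(-11) = -1067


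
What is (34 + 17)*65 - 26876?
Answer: -23561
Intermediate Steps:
(34 + 17)*65 - 26876 = 51*65 - 26876 = 3315 - 26876 = -23561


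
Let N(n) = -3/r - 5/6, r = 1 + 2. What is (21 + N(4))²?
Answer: 13225/36 ≈ 367.36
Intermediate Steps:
r = 3
N(n) = -11/6 (N(n) = -3/3 - 5/6 = -3*⅓ - 5*⅙ = -1 - ⅚ = -11/6)
(21 + N(4))² = (21 - 11/6)² = (115/6)² = 13225/36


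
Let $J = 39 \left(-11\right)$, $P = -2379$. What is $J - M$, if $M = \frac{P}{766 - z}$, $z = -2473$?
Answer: $- \frac{1387152}{3239} \approx -428.27$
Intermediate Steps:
$J = -429$
$M = - \frac{2379}{3239}$ ($M = - \frac{2379}{766 - -2473} = - \frac{2379}{766 + 2473} = - \frac{2379}{3239} \approx -0.73449$)
$J - M = -429 - - \frac{2379}{3239} = -429 + \frac{2379}{3239} = - \frac{1387152}{3239}$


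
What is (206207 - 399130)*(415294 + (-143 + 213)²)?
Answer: -81065087062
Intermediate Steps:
(206207 - 399130)*(415294 + (-143 + 213)²) = -192923*(415294 + 70²) = -192923*(415294 + 4900) = -192923*420194 = -81065087062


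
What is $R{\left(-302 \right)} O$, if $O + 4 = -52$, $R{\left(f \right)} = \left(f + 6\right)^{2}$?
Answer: $-4906496$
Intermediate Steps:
$R{\left(f \right)} = \left(6 + f\right)^{2}$
$O = -56$ ($O = -4 - 52 = -56$)
$R{\left(-302 \right)} O = \left(6 - 302\right)^{2} \left(-56\right) = \left(-296\right)^{2} \left(-56\right) = 87616 \left(-56\right) = -4906496$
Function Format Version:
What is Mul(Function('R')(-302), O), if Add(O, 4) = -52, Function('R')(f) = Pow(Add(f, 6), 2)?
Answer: -4906496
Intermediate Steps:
Function('R')(f) = Pow(Add(6, f), 2)
O = -56 (O = Add(-4, -52) = -56)
Mul(Function('R')(-302), O) = Mul(Pow(Add(6, -302), 2), -56) = Mul(Pow(-296, 2), -56) = Mul(87616, -56) = -4906496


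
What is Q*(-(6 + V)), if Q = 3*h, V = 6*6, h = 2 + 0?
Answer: -252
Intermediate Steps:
h = 2
V = 36
Q = 6 (Q = 3*2 = 6)
Q*(-(6 + V)) = 6*(-(6 + 36)) = 6*(-1*42) = 6*(-42) = -252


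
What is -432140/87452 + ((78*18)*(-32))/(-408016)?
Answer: -2693609231/557528363 ≈ -4.8313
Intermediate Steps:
-432140/87452 + ((78*18)*(-32))/(-408016) = -432140*1/87452 + (1404*(-32))*(-1/408016) = -108035/21863 - 44928*(-1/408016) = -108035/21863 + 2808/25501 = -2693609231/557528363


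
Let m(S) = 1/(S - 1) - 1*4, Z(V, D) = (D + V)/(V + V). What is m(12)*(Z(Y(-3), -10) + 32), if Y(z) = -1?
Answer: -3225/22 ≈ -146.59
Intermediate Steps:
Z(V, D) = (D + V)/(2*V) (Z(V, D) = (D + V)/((2*V)) = (D + V)*(1/(2*V)) = (D + V)/(2*V))
m(S) = -4 + 1/(-1 + S) (m(S) = 1/(-1 + S) - 4 = -4 + 1/(-1 + S))
m(12)*(Z(Y(-3), -10) + 32) = ((5 - 4*12)/(-1 + 12))*((½)*(-10 - 1)/(-1) + 32) = ((5 - 48)/11)*((½)*(-1)*(-11) + 32) = ((1/11)*(-43))*(11/2 + 32) = -43/11*75/2 = -3225/22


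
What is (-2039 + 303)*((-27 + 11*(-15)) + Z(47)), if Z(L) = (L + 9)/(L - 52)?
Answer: 1763776/5 ≈ 3.5276e+5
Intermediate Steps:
Z(L) = (9 + L)/(-52 + L)
(-2039 + 303)*((-27 + 11*(-15)) + Z(47)) = (-2039 + 303)*((-27 + 11*(-15)) + (9 + 47)/(-52 + 47)) = -1736*((-27 - 165) + 56/(-5)) = -1736*(-192 - ⅕*56) = -1736*(-192 - 56/5) = -1736*(-1016/5) = 1763776/5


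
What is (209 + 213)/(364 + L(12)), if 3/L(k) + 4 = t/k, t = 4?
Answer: 4642/3995 ≈ 1.1620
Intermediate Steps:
L(k) = 3/(-4 + 4/k)
(209 + 213)/(364 + L(12)) = (209 + 213)/(364 - 3*12/(-4 + 4*12)) = 422/(364 - 3*12/(-4 + 48)) = 422/(364 - 3*12/44) = 422/(364 - 3*12*1/44) = 422/(364 - 9/11) = 422/(3995/11) = 422*(11/3995) = 4642/3995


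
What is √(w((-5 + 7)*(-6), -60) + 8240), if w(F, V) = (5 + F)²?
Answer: 3*√921 ≈ 91.044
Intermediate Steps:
√(w((-5 + 7)*(-6), -60) + 8240) = √((5 + (-5 + 7)*(-6))² + 8240) = √((5 + 2*(-6))² + 8240) = √((5 - 12)² + 8240) = √((-7)² + 8240) = √(49 + 8240) = √8289 = 3*√921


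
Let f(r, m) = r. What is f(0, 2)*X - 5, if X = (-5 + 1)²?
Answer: -5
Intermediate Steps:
X = 16 (X = (-4)² = 16)
f(0, 2)*X - 5 = 0*16 - 5 = 0 - 5 = -5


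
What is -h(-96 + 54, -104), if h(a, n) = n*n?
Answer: -10816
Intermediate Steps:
h(a, n) = n**2
-h(-96 + 54, -104) = -1*(-104)**2 = -1*10816 = -10816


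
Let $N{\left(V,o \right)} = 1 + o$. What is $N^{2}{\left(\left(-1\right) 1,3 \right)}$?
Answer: $16$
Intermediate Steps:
$N^{2}{\left(\left(-1\right) 1,3 \right)} = \left(1 + 3\right)^{2} = 4^{2} = 16$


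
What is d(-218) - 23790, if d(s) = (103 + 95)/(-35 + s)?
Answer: -547188/23 ≈ -23791.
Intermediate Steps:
d(s) = 198/(-35 + s)
d(-218) - 23790 = 198/(-35 - 218) - 23790 = 198/(-253) - 23790 = 198*(-1/253) - 23790 = -18/23 - 23790 = -547188/23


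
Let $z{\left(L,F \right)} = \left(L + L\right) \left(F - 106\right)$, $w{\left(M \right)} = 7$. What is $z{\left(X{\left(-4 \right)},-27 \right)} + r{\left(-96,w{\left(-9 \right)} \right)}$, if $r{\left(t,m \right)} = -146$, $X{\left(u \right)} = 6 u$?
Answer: $6238$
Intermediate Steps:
$z{\left(L,F \right)} = 2 L \left(-106 + F\right)$
$z{\left(X{\left(-4 \right)},-27 \right)} + r{\left(-96,w{\left(-9 \right)} \right)} = 2 \cdot 6 \left(-4\right) \left(-106 - 27\right) - 146 = 2 \left(-24\right) \left(-133\right) - 146 = 6384 - 146 = 6238$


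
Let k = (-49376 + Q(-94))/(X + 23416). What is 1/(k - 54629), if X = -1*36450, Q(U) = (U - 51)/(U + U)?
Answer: -2450392/133853182025 ≈ -1.8307e-5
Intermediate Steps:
Q(U) = (-51 + U)/(2*U) (Q(U) = (-51 + U)/((2*U)) = (-51 + U)*(1/(2*U)) = (-51 + U)/(2*U))
X = -36450
k = 9282543/2450392 (k = (-49376 + (½)*(-51 - 94)/(-94))/(-36450 + 23416) = (-49376 + (½)*(-1/94)*(-145))/(-13034) = (-49376 + 145/188)*(-1/13034) = -9282543/188*(-1/13034) = 9282543/2450392 ≈ 3.7882)
1/(k - 54629) = 1/(9282543/2450392 - 54629) = 1/(-133853182025/2450392) = -2450392/133853182025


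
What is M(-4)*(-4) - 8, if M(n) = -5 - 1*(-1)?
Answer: 8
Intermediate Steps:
M(n) = -4 (M(n) = -5 + 1 = -4)
M(-4)*(-4) - 8 = -4*(-4) - 8 = 16 - 8 = 8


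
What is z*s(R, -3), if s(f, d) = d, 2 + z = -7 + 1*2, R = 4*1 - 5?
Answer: 21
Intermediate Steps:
R = -1 (R = 4 - 5 = -1)
z = -7 (z = -2 + (-7 + 1*2) = -2 + (-7 + 2) = -2 - 5 = -7)
z*s(R, -3) = -7*(-3) = 21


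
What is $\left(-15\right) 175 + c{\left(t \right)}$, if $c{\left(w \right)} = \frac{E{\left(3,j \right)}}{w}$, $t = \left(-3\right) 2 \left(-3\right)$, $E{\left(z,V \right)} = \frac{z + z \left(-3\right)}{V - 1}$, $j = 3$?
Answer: $- \frac{15751}{6} \approx -2625.2$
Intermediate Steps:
$E{\left(z,V \right)} = - \frac{2 z}{-1 + V}$ ($E{\left(z,V \right)} = \frac{z - 3 z}{-1 + V} = \frac{\left(-2\right) z}{-1 + V} = - \frac{2 z}{-1 + V}$)
$t = 18$ ($t = \left(-6\right) \left(-3\right) = 18$)
$c{\left(w \right)} = - \frac{3}{w}$ ($c{\left(w \right)} = \frac{\left(-2\right) 3 \frac{1}{-1 + 3}}{w} = \frac{\left(-2\right) 3 \cdot \frac{1}{2}}{w} = - \frac{3}{w}$)
$\left(-15\right) 175 + c{\left(t \right)} = \left(-15\right) 175 - \frac{3}{18} = -2625 - \frac{1}{6} = - \frac{15751}{6}$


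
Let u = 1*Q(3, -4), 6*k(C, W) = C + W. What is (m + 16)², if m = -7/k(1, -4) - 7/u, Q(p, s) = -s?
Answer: 12769/16 ≈ 798.06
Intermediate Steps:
k(C, W) = C/6 + W/6 (k(C, W) = (C + W)/6 = C/6 + W/6)
u = 4 (u = 1*(-1*(-4)) = 1*4 = 4)
m = 49/4 (m = -7/((⅙)*1 + (⅙)*(-4)) - 7/4 = -7/(⅙ - ⅔) - 7*¼ = -7/(-½) - 7/4 = -7*(-2) - 7/4 = 14 - 7/4 = 49/4 ≈ 12.250)
(m + 16)² = (49/4 + 16)² = (113/4)² = 12769/16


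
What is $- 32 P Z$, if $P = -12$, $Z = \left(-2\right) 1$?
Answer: $-768$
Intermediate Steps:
$Z = -2$
$- 32 P Z = - 32 \left(-12\right) \left(-2\right) = - \left(-384\right) \left(-2\right) = \left(-1\right) 768 = -768$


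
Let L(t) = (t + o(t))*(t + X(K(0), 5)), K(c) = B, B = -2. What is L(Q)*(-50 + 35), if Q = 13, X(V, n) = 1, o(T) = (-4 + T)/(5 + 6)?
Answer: -31920/11 ≈ -2901.8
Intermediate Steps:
K(c) = -2
o(T) = -4/11 + T/11 (o(T) = (-4 + T)/11 = (-4 + T)*(1/11) = -4/11 + T/11)
L(t) = (1 + t)*(-4/11 + 12*t/11) (L(t) = (t + (-4/11 + t/11))*(t + 1) = (-4/11 + 12*t/11)*(1 + t) = (1 + t)*(-4/11 + 12*t/11))
L(Q)*(-50 + 35) = (-4/11 + (8/11)*13 + (12/11)*13²)*(-50 + 35) = (-4/11 + 104/11 + (12/11)*169)*(-15) = (-4/11 + 104/11 + 2028/11)*(-15) = (2128/11)*(-15) = -31920/11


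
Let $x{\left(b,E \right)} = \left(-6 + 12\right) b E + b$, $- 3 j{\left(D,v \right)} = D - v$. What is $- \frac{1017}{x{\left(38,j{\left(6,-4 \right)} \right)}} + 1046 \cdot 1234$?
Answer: $\frac{931932625}{722} \approx 1.2908 \cdot 10^{6}$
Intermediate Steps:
$j{\left(D,v \right)} = - \frac{D}{3} + \frac{v}{3}$ ($j{\left(D,v \right)} = - \frac{D - v}{3} = - \frac{D}{3} + \frac{v}{3}$)
$x{\left(b,E \right)} = b + 6 E b$ ($x{\left(b,E \right)} = 6 b E + b = 6 E b + b = b + 6 E b$)
$- \frac{1017}{x{\left(38,j{\left(6,-4 \right)} \right)}} + 1046 \cdot 1234 = - \frac{1017}{38 \left(1 + 6 \left(\left(- \frac{1}{3}\right) 6 + \frac{1}{3} \left(-4\right)\right)\right)} + 1046 \cdot 1234 = - \frac{1017}{38 \left(1 + 6 \left(-2 - \frac{4}{3}\right)\right)} + 1290764 = - \frac{1017}{38 \left(1 + 6 \left(- \frac{10}{3}\right)\right)} + 1290764 = - \frac{1017}{38 \left(1 - 20\right)} + 1290764 = - \frac{1017}{38 \left(-19\right)} + 1290764 = - \frac{1017}{-722} + 1290764 = \left(-1017\right) \left(- \frac{1}{722}\right) + 1290764 = \frac{1017}{722} + 1290764 = \frac{931932625}{722}$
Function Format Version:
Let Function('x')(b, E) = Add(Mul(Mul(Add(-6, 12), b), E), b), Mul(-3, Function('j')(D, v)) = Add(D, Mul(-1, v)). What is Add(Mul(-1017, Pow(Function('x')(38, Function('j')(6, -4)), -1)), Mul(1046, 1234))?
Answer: Rational(931932625, 722) ≈ 1.2908e+6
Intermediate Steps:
Function('j')(D, v) = Add(Mul(Rational(-1, 3), D), Mul(Rational(1, 3), v)) (Function('j')(D, v) = Mul(Rational(-1, 3), Add(D, Mul(-1, v))) = Add(Mul(Rational(-1, 3), D), Mul(Rational(1, 3), v)))
Function('x')(b, E) = Add(b, Mul(6, E, b)) (Function('x')(b, E) = Add(Mul(Mul(6, b), E), b) = Add(Mul(6, E, b), b) = Add(b, Mul(6, E, b)))
Add(Mul(-1017, Pow(Function('x')(38, Function('j')(6, -4)), -1)), Mul(1046, 1234)) = Add(Mul(-1017, Pow(Mul(38, Add(1, Mul(6, Add(Mul(Rational(-1, 3), 6), Mul(Rational(1, 3), -4))))), -1)), Mul(1046, 1234)) = Add(Mul(-1017, Pow(Mul(38, Add(1, Mul(6, Add(-2, Rational(-4, 3))))), -1)), 1290764) = Add(Mul(-1017, Pow(Mul(38, Add(1, Mul(6, Rational(-10, 3)))), -1)), 1290764) = Add(Mul(-1017, Pow(Mul(38, Add(1, -20)), -1)), 1290764) = Add(Mul(-1017, Pow(Mul(38, -19), -1)), 1290764) = Add(Mul(-1017, Pow(-722, -1)), 1290764) = Add(Mul(-1017, Rational(-1, 722)), 1290764) = Add(Rational(1017, 722), 1290764) = Rational(931932625, 722)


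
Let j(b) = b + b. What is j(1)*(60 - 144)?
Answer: -168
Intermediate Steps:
j(b) = 2*b
j(1)*(60 - 144) = (2*1)*(60 - 144) = 2*(-84) = -168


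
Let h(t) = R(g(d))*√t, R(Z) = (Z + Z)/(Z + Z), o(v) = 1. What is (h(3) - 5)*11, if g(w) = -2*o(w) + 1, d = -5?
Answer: -55 + 11*√3 ≈ -35.947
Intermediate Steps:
g(w) = -1 (g(w) = -2*1 + 1 = -2 + 1 = -1)
R(Z) = 1 (R(Z) = (2*Z)/((2*Z)) = (2*Z)*(1/(2*Z)) = 1)
h(t) = √t (h(t) = 1*√t = √t)
(h(3) - 5)*11 = (√3 - 5)*11 = (-5 + √3)*11 = -55 + 11*√3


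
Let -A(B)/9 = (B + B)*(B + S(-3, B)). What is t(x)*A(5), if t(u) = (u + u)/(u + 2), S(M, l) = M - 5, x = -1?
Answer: -540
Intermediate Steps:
S(M, l) = -5 + M
t(u) = 2*u/(2 + u) (t(u) = (2*u)/(2 + u) = 2*u/(2 + u))
A(B) = -18*B*(-8 + B) (A(B) = -9*(B + B)*(B + (-5 - 3)) = -9*2*B*(B - 8) = -9*2*B*(-8 + B) = -18*B*(-8 + B))
t(x)*A(5) = (2*(-1)/(2 - 1))*(18*5*(8 - 1*5)) = (2*(-1)/1)*(18*5*(8 - 5)) = (2*(-1)*1)*(18*5*3) = -2*270 = -540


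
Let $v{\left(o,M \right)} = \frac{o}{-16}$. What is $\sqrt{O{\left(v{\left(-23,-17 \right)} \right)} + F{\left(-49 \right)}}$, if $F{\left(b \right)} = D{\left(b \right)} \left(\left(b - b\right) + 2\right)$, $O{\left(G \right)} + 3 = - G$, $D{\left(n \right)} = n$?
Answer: $\frac{i \sqrt{1639}}{4} \approx 10.121 i$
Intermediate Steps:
$v{\left(o,M \right)} = - \frac{o}{16}$ ($v{\left(o,M \right)} = o \left(- \frac{1}{16}\right) = - \frac{o}{16}$)
$O{\left(G \right)} = -3 - G$
$F{\left(b \right)} = 2 b$ ($F{\left(b \right)} = b \left(\left(b - b\right) + 2\right) = b \left(0 + 2\right) = b 2 = 2 b$)
$\sqrt{O{\left(v{\left(-23,-17 \right)} \right)} + F{\left(-49 \right)}} = \sqrt{\left(-3 - \left(- \frac{1}{16}\right) \left(-23\right)\right) + 2 \left(-49\right)} = \sqrt{\left(-3 - \frac{23}{16}\right) - 98} = \sqrt{- \frac{71}{16} - 98} = \sqrt{- \frac{1639}{16}} = \frac{i \sqrt{1639}}{4}$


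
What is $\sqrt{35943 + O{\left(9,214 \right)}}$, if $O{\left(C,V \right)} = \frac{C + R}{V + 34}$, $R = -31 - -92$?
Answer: $\frac{\sqrt{138165977}}{62} \approx 189.59$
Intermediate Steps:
$R = 61$ ($R = -31 + 92 = 61$)
$O{\left(C,V \right)} = \frac{61 + C}{34 + V}$ ($O{\left(C,V \right)} = \frac{C + 61}{V + 34} = \frac{61 + C}{34 + V}$)
$\sqrt{35943 + O{\left(9,214 \right)}} = \sqrt{35943 + \frac{61 + 9}{34 + 214}} = \sqrt{35943 + \frac{1}{248} \cdot 70} = \sqrt{35943 + \frac{35}{124}} = \sqrt{\frac{4456967}{124}} = \frac{\sqrt{138165977}}{62}$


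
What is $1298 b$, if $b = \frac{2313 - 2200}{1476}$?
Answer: $\frac{73337}{738} \approx 99.373$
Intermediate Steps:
$b = \frac{113}{1476}$ ($b = \left(2313 - 2200\right) \frac{1}{1476} = 113 \cdot \frac{1}{1476} = \frac{113}{1476} \approx 0.076558$)
$1298 b = 1298 \cdot \frac{113}{1476} = \frac{73337}{738}$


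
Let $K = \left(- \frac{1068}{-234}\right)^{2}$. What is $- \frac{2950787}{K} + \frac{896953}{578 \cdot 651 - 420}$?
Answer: $- \frac{843438773107657}{5954342436} \approx -1.4165 \cdot 10^{5}$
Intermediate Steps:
$K = \frac{31684}{1521}$ ($K = \left(\left(-1068\right) \left(- \frac{1}{234}\right)\right)^{2} = \left(\frac{178}{39}\right)^{2} = \frac{31684}{1521} \approx 20.831$)
$- \frac{2950787}{K} + \frac{896953}{578 \cdot 651 - 420} = - \frac{2950787}{\frac{31684}{1521}} + \frac{896953}{578 \cdot 651 - 420} = \left(-2950787\right) \frac{1521}{31684} + \frac{896953}{376278 - 420} = - \frac{4488147027}{31684} + \frac{896953}{375858} = - \frac{843438773107657}{5954342436}$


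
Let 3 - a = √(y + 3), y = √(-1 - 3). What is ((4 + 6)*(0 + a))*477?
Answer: 14310 - 4770*√(3 + 2*I) ≈ 5641.2 - 2624.7*I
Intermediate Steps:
y = 2*I (y = √(-4) = 2*I ≈ 2.0*I)
a = 3 - √(3 + 2*I) (a = 3 - √(2*I + 3) = 3 - √(3 + 2*I) ≈ 1.1826 - 0.55025*I)
((4 + 6)*(0 + a))*477 = ((4 + 6)*(0 + (3 - √(3 + 2*I))))*477 = (10*(3 - √(3 + 2*I)))*477 = (30 - 10*√(3 + 2*I))*477 = 14310 - 4770*√(3 + 2*I)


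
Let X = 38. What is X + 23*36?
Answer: 866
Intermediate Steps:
X + 23*36 = 38 + 23*36 = 38 + 828 = 866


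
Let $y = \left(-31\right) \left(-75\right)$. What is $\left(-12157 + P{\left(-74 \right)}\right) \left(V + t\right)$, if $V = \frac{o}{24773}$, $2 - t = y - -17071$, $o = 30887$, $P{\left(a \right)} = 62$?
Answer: $\frac{5810639684125}{24773} \approx 2.3456 \cdot 10^{8}$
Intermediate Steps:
$y = 2325$
$t = -19394$ ($t = 2 - \left(2325 - -17071\right) = 2 - \left(2325 + 17071\right) = 2 - 19396 = -19394$)
$V = \frac{30887}{24773} \approx 1.2468$
$\left(-12157 + P{\left(-74 \right)}\right) \left(V + t\right) = \left(-12157 + 62\right) \left(\frac{30887}{24773} - 19394\right) = \left(-12095\right) \left(- \frac{480416675}{24773}\right) = \frac{5810639684125}{24773}$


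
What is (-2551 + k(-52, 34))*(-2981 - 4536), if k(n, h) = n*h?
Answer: 32465923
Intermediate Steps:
k(n, h) = h*n
(-2551 + k(-52, 34))*(-2981 - 4536) = (-2551 + 34*(-52))*(-2981 - 4536) = (-2551 - 1768)*(-7517) = -4319*(-7517) = 32465923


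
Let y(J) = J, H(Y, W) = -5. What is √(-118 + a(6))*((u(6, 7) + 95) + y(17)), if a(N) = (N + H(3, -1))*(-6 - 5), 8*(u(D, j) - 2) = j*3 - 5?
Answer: 116*I*√129 ≈ 1317.5*I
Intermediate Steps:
u(D, j) = 11/8 + 3*j/8 (u(D, j) = 2 + (j*3 - 5)/8 = 2 + (3*j - 5)/8 = 2 + (-5 + 3*j)/8 = 2 + (-5/8 + 3*j/8) = 11/8 + 3*j/8)
a(N) = 55 - 11*N (a(N) = (N - 5)*(-6 - 5) = (-5 + N)*(-11) = 55 - 11*N)
√(-118 + a(6))*((u(6, 7) + 95) + y(17)) = √(-118 + (55 - 11*6))*(((11/8 + (3/8)*7) + 95) + 17) = √(-118 + (55 - 66))*(((11/8 + 21/8) + 95) + 17) = √(-118 - 11)*((4 + 95) + 17) = √(-129)*(99 + 17) = (I*√129)*116 = 116*I*√129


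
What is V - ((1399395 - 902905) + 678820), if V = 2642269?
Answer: 1466959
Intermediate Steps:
V - ((1399395 - 902905) + 678820) = 2642269 - ((1399395 - 902905) + 678820) = 2642269 - (496490 + 678820) = 2642269 - 1*1175310 = 2642269 - 1175310 = 1466959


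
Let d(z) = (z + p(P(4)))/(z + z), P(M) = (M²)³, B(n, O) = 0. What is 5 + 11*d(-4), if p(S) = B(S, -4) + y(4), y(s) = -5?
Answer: 139/8 ≈ 17.375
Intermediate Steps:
P(M) = M⁶
p(S) = -5 (p(S) = 0 - 5 = -5)
d(z) = (-5 + z)/(2*z) (d(z) = (z - 5)/(z + z) = (-5 + z)/((2*z)) = (-5 + z)*(1/(2*z)) = (-5 + z)/(2*z))
5 + 11*d(-4) = 5 + 11*((½)*(-5 - 4)/(-4)) = 5 + 11*((½)*(-¼)*(-9)) = 5 + 11*(9/8) = 5 + 99/8 = 139/8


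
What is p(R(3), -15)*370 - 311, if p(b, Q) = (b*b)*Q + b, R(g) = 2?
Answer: -21771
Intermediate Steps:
p(b, Q) = b + Q*b² (p(b, Q) = b²*Q + b = Q*b² + b = b + Q*b²)
p(R(3), -15)*370 - 311 = (2*(1 - 15*2))*370 - 311 = (2*(1 - 30))*370 - 311 = (2*(-29))*370 - 311 = -58*370 - 311 = -21460 - 311 = -21771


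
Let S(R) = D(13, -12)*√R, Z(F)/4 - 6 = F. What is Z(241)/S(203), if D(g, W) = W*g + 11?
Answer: -988*√203/29435 ≈ -0.47823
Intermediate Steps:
D(g, W) = 11 + W*g
Z(F) = 24 + 4*F
S(R) = -145*√R (S(R) = (11 - 12*13)*√R = (11 - 156)*√R = -145*√R)
Z(241)/S(203) = (24 + 4*241)/((-145*√203)) = (24 + 964)*(-√203/29435) = 988*(-√203/29435) = -988*√203/29435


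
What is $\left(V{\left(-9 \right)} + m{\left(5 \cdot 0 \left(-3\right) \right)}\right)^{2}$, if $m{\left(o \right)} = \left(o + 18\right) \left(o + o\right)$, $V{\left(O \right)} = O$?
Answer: $81$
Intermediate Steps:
$m{\left(o \right)} = 2 o \left(18 + o\right)$ ($m{\left(o \right)} = \left(18 + o\right) 2 o = 2 o \left(18 + o\right)$)
$\left(V{\left(-9 \right)} + m{\left(5 \cdot 0 \left(-3\right) \right)}\right)^{2} = \left(-9 + 2 \cdot 5 \cdot 0 \left(-3\right) \left(18 + 5 \cdot 0 \left(-3\right)\right)\right)^{2} = \left(-9 + 2 \cdot 0 \left(-3\right) \left(18 + 0 \left(-3\right)\right)\right)^{2} = \left(-9 + 2 \cdot 0 \left(18 + 0\right)\right)^{2} = \left(-9 + 2 \cdot 0 \cdot 18\right)^{2} = \left(-9 + 0\right)^{2} = \left(-9\right)^{2} = 81$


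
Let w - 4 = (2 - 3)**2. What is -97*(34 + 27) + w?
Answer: -5912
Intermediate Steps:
w = 5 (w = 4 + (2 - 3)**2 = 4 + (-1)**2 = 4 + 1 = 5)
-97*(34 + 27) + w = -97*(34 + 27) + 5 = -97*61 + 5 = -5917 + 5 = -5912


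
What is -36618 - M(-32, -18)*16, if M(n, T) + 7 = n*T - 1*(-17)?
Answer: -45994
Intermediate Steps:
M(n, T) = 10 + T*n (M(n, T) = -7 + (n*T - 1*(-17)) = -7 + (T*n + 17) = -7 + (17 + T*n) = 10 + T*n)
-36618 - M(-32, -18)*16 = -36618 - (10 - 18*(-32))*16 = -36618 - (10 + 576)*16 = -36618 - 586*16 = -36618 - 1*9376 = -36618 - 9376 = -45994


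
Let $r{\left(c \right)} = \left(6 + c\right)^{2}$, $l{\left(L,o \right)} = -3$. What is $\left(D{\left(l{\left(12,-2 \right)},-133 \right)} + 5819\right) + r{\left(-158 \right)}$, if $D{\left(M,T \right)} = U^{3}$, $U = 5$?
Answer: $29048$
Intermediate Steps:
$D{\left(M,T \right)} = 125$ ($D{\left(M,T \right)} = 5^{3} = 125$)
$\left(D{\left(l{\left(12,-2 \right)},-133 \right)} + 5819\right) + r{\left(-158 \right)} = \left(125 + 5819\right) + \left(6 - 158\right)^{2} = 5944 + \left(-152\right)^{2} = 5944 + 23104 = 29048$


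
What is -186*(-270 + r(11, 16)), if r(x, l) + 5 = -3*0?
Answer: 51150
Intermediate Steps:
r(x, l) = -5 (r(x, l) = -5 - 3*0 = -5 + 0 = -5)
-186*(-270 + r(11, 16)) = -186*(-270 - 5) = -186*(-275) = 51150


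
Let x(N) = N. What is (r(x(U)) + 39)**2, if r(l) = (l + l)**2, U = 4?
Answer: 10609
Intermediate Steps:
r(l) = 4*l**2 (r(l) = (2*l)**2 = 4*l**2)
(r(x(U)) + 39)**2 = (4*4**2 + 39)**2 = (4*16 + 39)**2 = (64 + 39)**2 = 103**2 = 10609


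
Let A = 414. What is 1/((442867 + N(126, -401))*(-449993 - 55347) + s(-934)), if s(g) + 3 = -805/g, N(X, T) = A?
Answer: -934/209223117586357 ≈ -4.4641e-12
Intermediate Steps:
N(X, T) = 414
s(g) = -3 - 805/g
1/((442867 + N(126, -401))*(-449993 - 55347) + s(-934)) = 1/((442867 + 414)*(-449993 - 55347) + (-3 - 805/(-934))) = 1/(443281*(-505340) + (-3 - 805*(-1/934))) = 1/(-224007620540 + (-3 + 805/934)) = 1/(-224007620540 - 1997/934) = 1/(-209223117586357/934) = -934/209223117586357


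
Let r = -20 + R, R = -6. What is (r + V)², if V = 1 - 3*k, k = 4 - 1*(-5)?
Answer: 2704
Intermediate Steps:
k = 9 (k = 4 + 5 = 9)
r = -26 (r = -20 - 6 = -26)
V = -26 (V = 1 - 3*9 = 1 - 27 = -26)
(r + V)² = (-26 - 26)² = (-52)² = 2704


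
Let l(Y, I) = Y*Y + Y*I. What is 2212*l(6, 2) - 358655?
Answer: -252479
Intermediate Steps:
l(Y, I) = Y**2 + I*Y
2212*l(6, 2) - 358655 = 2212*(6*(2 + 6)) - 358655 = 2212*(6*8) - 358655 = 2212*48 - 358655 = 106176 - 358655 = -252479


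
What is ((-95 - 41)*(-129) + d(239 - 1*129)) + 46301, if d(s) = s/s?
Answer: 63846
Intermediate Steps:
d(s) = 1
((-95 - 41)*(-129) + d(239 - 1*129)) + 46301 = ((-95 - 41)*(-129) + 1) + 46301 = (-136*(-129) + 1) + 46301 = (17544 + 1) + 46301 = 17545 + 46301 = 63846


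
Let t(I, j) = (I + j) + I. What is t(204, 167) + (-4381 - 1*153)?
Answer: -3959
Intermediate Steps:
t(I, j) = j + 2*I
t(204, 167) + (-4381 - 1*153) = (167 + 2*204) + (-4381 - 1*153) = (167 + 408) + (-4381 - 153) = 575 - 4534 = -3959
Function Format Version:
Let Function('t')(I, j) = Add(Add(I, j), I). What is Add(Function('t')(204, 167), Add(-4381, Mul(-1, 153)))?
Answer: -3959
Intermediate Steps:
Function('t')(I, j) = Add(j, Mul(2, I))
Add(Function('t')(204, 167), Add(-4381, Mul(-1, 153))) = Add(Add(167, Mul(2, 204)), Add(-4381, Mul(-1, 153))) = Add(Add(167, 408), Add(-4381, -153)) = Add(575, -4534) = -3959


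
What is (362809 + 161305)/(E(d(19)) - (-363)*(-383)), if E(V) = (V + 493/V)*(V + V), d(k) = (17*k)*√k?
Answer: 524114/3826459 ≈ 0.13697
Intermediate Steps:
d(k) = 17*k^(3/2)
E(V) = 2*V*(V + 493/V) (E(V) = (V + 493/V)*(2*V) = 2*V*(V + 493/V))
(362809 + 161305)/(E(d(19)) - (-363)*(-383)) = (362809 + 161305)/((986 + 2*(17*19^(3/2))²) - (-363)*(-383)) = 524114/((986 + 2*(17*(19*√19))²) - 1*139029) = 524114/((986 + 2*(323*√19)²) - 139029) = 524114/((986 + 2*1982251) - 139029) = 524114/((986 + 3964502) - 139029) = 524114/(3965488 - 139029) = 524114/3826459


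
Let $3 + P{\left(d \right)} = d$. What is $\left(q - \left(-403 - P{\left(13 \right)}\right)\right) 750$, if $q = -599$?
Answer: $-139500$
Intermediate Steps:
$P{\left(d \right)} = -3 + d$
$\left(q - \left(-403 - P{\left(13 \right)}\right)\right) 750 = \left(-599 + \left(\left(\left(-3 + 13\right) + 447\right) - 44\right)\right) 750 = \left(-599 + \left(\left(10 + 447\right) - 44\right)\right) 750 = \left(-599 + \left(457 - 44\right)\right) 750 = \left(-599 + 413\right) 750 = \left(-186\right) 750 = -139500$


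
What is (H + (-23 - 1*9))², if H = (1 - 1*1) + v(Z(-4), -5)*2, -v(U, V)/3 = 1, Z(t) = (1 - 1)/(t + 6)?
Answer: 1444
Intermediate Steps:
Z(t) = 0 (Z(t) = 0/(6 + t) = 0)
v(U, V) = -3 (v(U, V) = -3*1 = -3)
H = -6 (H = (1 - 1*1) - 3*2 = (1 - 1) - 6 = 0 - 6 = -6)
(H + (-23 - 1*9))² = (-6 + (-23 - 1*9))² = (-6 + (-23 - 9))² = (-6 - 32)² = (-38)² = 1444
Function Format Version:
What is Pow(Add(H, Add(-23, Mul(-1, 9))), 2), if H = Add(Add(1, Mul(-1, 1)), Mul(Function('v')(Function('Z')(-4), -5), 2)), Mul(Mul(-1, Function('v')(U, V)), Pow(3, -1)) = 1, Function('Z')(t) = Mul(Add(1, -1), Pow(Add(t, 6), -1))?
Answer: 1444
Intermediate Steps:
Function('Z')(t) = 0 (Function('Z')(t) = Mul(0, Pow(Add(6, t), -1)) = 0)
Function('v')(U, V) = -3 (Function('v')(U, V) = Mul(-3, 1) = -3)
H = -6 (H = Add(Add(1, Mul(-1, 1)), Mul(-3, 2)) = Add(Add(1, -1), -6) = Add(0, -6) = -6)
Pow(Add(H, Add(-23, Mul(-1, 9))), 2) = Pow(Add(-6, Add(-23, Mul(-1, 9))), 2) = Pow(Add(-6, Add(-23, -9)), 2) = Pow(Add(-6, -32), 2) = Pow(-38, 2) = 1444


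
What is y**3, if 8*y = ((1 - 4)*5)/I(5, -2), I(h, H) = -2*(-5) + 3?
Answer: -3375/1124864 ≈ -0.0030004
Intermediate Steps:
I(h, H) = 13 (I(h, H) = 10 + 3 = 13)
y = -15/104 (y = (((1 - 4)*5)/13)/8 = (-3*5*(1/13))/8 = (-15*1/13)/8 = (1/8)*(-15/13) = -15/104 ≈ -0.14423)
y**3 = (-15/104)**3 = -3375/1124864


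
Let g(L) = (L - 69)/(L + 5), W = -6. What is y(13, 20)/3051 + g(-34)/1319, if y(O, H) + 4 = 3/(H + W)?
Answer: 2372239/1633853214 ≈ 0.0014519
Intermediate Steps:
g(L) = (-69 + L)/(5 + L)
y(O, H) = -4 + 3/(-6 + H) (y(O, H) = -4 + 3/(H - 6) = -4 + 3/(-6 + H))
y(13, 20)/3051 + g(-34)/1319 = ((27 - 4*20)/(-6 + 20))/3051 + ((-69 - 34)/(5 - 34))/1319 = ((27 - 80)/14)*(1/3051) + (-103/(-29))*(1/1319) = ((1/14)*(-53))*(1/3051) - 1/29*(-103)*(1/1319) = -53/14*1/3051 + (103/29)*(1/1319) = -53/42714 + 103/38251 = 2372239/1633853214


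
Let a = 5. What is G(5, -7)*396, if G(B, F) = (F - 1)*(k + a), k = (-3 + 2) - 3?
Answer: -3168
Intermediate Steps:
k = -4 (k = -1 - 3 = -4)
G(B, F) = -1 + F (G(B, F) = (F - 1)*(-4 + 5) = (-1 + F)*1 = -1 + F)
G(5, -7)*396 = (-1 - 7)*396 = -8*396 = -3168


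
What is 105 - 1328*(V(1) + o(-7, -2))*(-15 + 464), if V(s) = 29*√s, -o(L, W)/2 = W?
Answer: -19676871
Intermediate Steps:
o(L, W) = -2*W
105 - 1328*(V(1) + o(-7, -2))*(-15 + 464) = 105 - 1328*(29*√1 - 2*(-2))*(-15 + 464) = 105 - 1328*(29*1 + 4)*449 = 105 - 1328*(29 + 4)*449 = 105 - 43824*449 = 105 - 1328*14817 = 105 - 19676976 = -19676871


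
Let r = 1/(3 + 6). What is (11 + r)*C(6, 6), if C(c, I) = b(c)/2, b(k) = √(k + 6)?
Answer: 100*√3/9 ≈ 19.245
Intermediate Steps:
r = ⅑ (r = 1/9 = ⅑ ≈ 0.11111)
b(k) = √(6 + k)
C(c, I) = √(6 + c)/2
(11 + r)*C(6, 6) = (11 + ⅑)*(√(6 + 6)/2) = 100*(√12/2)/9 = 100*((2*√3)/2)/9 = 100*√3/9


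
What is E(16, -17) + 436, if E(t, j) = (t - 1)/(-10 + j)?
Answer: 3919/9 ≈ 435.44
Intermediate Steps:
E(t, j) = (-1 + t)/(-10 + j)
E(16, -17) + 436 = (-1 + 16)/(-10 - 17) + 436 = 15/(-27) + 436 = -1/27*15 + 436 = -5/9 + 436 = 3919/9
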